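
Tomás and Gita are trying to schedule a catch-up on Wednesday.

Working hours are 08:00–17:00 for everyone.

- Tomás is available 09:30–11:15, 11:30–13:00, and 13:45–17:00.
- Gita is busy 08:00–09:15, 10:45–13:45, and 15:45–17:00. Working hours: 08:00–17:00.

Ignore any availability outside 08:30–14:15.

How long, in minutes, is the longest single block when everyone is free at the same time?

75 minutes

Gita free within 08:00–17:00: 09:15–10:45, 13:45–15:45.
Tomás ∩ Gita: 09:30–10:45, 13:45–15:45.
Restricted to 08:30–14:15: 09:30–10:45, 13:45–14:15.
Common window lengths: 75, 30 min; longest is 75.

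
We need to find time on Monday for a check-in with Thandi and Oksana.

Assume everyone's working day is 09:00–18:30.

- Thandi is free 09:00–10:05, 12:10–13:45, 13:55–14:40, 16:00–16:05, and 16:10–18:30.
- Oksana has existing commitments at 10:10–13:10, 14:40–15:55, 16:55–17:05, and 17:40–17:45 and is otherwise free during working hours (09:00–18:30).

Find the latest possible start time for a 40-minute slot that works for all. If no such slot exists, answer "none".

Oksana free within 09:00–18:30: 09:00–10:10, 13:10–14:40, 15:55–16:55, 17:05–17:40, 17:45–18:30.
Thandi ∩ Oksana: 09:00–10:05, 13:10–13:45, 13:55–14:40, 16:00–16:05, 16:10–16:55, 17:05–17:40, 17:45–18:30.
Windows ≥ 40 min: 09:00–10:05, 13:55–14:40, 16:10–16:55, 17:45–18:30.
Latest start in the last window 17:45–18:30 is 18:30 − 40 min = 17:50.

17:50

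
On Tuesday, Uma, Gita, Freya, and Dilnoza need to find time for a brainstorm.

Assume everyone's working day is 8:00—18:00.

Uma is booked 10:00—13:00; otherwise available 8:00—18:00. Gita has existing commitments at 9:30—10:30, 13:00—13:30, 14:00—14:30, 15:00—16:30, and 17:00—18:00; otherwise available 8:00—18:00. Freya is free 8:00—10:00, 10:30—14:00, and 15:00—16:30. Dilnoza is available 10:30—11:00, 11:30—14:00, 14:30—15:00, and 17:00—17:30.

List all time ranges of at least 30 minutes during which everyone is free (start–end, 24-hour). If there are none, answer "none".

13:30–14:00

Uma free within 08:00–18:00: 08:00–10:00, 13:00–18:00.
Gita free within 08:00–18:00: 08:00–09:30, 10:30–13:00, 13:30–14:00, 14:30–15:00, 16:30–17:00.
Uma ∩ Gita: 08:00–09:30, 13:30–14:00, 14:30–15:00, 16:30–17:00.
Uma ∩ Gita ∩ Freya: 08:00–09:30, 13:30–14:00.
Uma ∩ Gita ∩ Freya ∩ Dilnoza: 13:30–14:00.
Windows ≥ 30 min: 13:30–14:00.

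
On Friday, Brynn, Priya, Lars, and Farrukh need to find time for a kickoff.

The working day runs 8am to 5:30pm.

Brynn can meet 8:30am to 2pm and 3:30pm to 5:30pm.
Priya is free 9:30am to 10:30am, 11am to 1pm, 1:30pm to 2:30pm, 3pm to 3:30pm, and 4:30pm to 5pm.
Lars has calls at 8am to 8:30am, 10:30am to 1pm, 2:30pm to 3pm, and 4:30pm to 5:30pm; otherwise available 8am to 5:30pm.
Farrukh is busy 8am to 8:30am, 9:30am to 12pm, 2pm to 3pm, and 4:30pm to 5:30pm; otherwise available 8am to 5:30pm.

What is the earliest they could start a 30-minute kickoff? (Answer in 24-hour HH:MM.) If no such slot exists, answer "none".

13:30

Lars free within 08:00–17:30: 08:30–10:30, 13:00–14:30, 15:00–16:30.
Farrukh free within 08:00–17:30: 08:30–09:30, 12:00–14:00, 15:00–16:30.
Brynn ∩ Priya: 09:30–10:30, 11:00–13:00, 13:30–14:00, 16:30–17:00.
Brynn ∩ Priya ∩ Lars: 09:30–10:30, 13:30–14:00.
Brynn ∩ Priya ∩ Lars ∩ Farrukh: 13:30–14:00.
Windows ≥ 30 min: 13:30–14:00.
Earliest such window starts at 13:30.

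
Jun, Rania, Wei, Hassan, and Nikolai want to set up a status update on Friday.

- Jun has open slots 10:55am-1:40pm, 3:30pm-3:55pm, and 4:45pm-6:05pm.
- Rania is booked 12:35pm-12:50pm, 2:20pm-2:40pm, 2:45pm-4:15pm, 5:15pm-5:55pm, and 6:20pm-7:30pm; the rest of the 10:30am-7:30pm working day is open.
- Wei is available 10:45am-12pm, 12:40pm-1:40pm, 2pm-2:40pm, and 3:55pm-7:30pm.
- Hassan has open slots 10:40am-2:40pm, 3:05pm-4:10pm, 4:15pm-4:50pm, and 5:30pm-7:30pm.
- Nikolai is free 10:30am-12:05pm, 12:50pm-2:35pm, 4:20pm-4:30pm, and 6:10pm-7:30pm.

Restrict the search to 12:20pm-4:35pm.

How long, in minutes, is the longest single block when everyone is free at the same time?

50 minutes

Rania free within 10:30–19:30: 10:30–12:35, 12:50–14:20, 14:40–14:45, 16:15–17:15, 17:55–18:20.
Jun ∩ Rania: 10:55–12:35, 12:50–13:40, 16:45–17:15, 17:55–18:05.
Jun ∩ Rania ∩ Wei: 10:55–12:00, 12:50–13:40, 16:45–17:15, 17:55–18:05.
Jun ∩ Rania ∩ Wei ∩ Hassan: 10:55–12:00, 12:50–13:40, 16:45–16:50, 17:55–18:05.
Jun ∩ Rania ∩ Wei ∩ Hassan ∩ Nikolai: 10:55–12:00, 12:50–13:40.
Restricted to 12:20–16:35: 12:50–13:40.
Single common window of 50 minutes.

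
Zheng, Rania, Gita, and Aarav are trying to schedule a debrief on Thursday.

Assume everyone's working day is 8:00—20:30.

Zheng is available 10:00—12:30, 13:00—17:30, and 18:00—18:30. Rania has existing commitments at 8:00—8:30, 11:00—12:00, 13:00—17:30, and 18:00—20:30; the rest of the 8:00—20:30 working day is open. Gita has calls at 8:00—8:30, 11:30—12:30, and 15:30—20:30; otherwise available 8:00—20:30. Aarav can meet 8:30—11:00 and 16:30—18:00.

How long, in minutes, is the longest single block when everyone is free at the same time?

Rania free within 08:00–20:30: 08:30–11:00, 12:00–13:00, 17:30–18:00.
Gita free within 08:00–20:30: 08:30–11:30, 12:30–15:30.
Zheng ∩ Rania: 10:00–11:00, 12:00–12:30.
Zheng ∩ Rania ∩ Gita: 10:00–11:00.
Zheng ∩ Rania ∩ Gita ∩ Aarav: 10:00–11:00.
Single common window of 60 minutes.

60 minutes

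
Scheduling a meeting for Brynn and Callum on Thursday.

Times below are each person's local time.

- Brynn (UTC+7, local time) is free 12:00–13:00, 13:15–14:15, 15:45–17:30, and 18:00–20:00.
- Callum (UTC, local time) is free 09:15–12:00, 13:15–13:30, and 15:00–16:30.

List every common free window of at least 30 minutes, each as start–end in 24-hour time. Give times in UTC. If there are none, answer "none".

Brynn → UTC: 05:00–06:00, 06:15–07:15, 08:45–10:30, 11:00–13:00.
Callum → UTC: 09:15–12:00, 13:15–13:30, 15:00–16:30.
Brynn ∩ Callum: 09:15–10:30, 11:00–12:00.
Windows ≥ 30 min: 09:15–10:30, 11:00–12:00.

09:15–10:30, 11:00–12:00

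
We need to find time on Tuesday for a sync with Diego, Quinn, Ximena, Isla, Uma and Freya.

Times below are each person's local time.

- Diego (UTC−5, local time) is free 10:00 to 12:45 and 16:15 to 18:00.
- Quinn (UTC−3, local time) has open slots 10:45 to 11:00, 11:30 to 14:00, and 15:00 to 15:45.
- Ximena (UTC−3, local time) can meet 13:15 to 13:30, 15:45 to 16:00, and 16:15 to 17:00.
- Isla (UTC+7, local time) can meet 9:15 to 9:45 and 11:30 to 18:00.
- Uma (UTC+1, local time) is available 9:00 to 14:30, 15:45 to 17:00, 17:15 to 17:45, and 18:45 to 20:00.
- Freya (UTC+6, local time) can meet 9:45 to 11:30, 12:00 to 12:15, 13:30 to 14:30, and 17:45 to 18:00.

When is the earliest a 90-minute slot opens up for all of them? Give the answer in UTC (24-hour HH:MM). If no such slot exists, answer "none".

Diego → UTC: 15:00–17:45, 21:15–23:00.
Quinn → UTC: 13:45–14:00, 14:30–17:00, 18:00–18:45.
Ximena → UTC: 16:15–16:30, 18:45–19:00, 19:15–20:00.
Isla → UTC: 02:15–02:45, 04:30–11:00.
Uma → UTC: 08:00–13:30, 14:45–16:00, 16:15–16:45, 17:45–19:00.
Freya → UTC: 03:45–05:30, 06:00–06:15, 07:30–08:30, 11:45–12:00.
Diego ∩ Quinn: 15:00–17:00.
Diego ∩ Quinn ∩ Ximena: 16:15–16:30.
Diego ∩ Quinn ∩ Ximena ∩ Isla: (none).
Diego ∩ Quinn ∩ Ximena ∩ Isla ∩ Uma: (none).
Diego ∩ Quinn ∩ Ximena ∩ Isla ∩ Uma ∩ Freya: (none).
Windows ≥ 90 min: (none).

none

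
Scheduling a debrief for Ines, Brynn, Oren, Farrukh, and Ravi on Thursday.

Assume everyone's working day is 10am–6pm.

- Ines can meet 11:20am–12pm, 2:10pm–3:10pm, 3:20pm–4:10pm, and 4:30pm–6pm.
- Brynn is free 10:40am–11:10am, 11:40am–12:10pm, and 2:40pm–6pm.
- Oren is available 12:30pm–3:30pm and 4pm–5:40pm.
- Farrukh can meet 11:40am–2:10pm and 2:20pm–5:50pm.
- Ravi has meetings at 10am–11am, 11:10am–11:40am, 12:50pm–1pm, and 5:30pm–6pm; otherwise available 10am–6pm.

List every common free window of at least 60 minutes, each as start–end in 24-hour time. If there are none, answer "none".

16:30–17:30

Ravi free within 10:00–18:00: 11:00–11:10, 11:40–12:50, 13:00–17:30.
Ines ∩ Brynn: 11:40–12:00, 14:40–15:10, 15:20–16:10, 16:30–18:00.
Ines ∩ Brynn ∩ Oren: 14:40–15:10, 15:20–15:30, 16:00–16:10, 16:30–17:40.
Ines ∩ Brynn ∩ Oren ∩ Farrukh: 14:40–15:10, 15:20–15:30, 16:00–16:10, 16:30–17:40.
Ines ∩ Brynn ∩ Oren ∩ Farrukh ∩ Ravi: 14:40–15:10, 15:20–15:30, 16:00–16:10, 16:30–17:30.
Windows ≥ 60 min: 16:30–17:30.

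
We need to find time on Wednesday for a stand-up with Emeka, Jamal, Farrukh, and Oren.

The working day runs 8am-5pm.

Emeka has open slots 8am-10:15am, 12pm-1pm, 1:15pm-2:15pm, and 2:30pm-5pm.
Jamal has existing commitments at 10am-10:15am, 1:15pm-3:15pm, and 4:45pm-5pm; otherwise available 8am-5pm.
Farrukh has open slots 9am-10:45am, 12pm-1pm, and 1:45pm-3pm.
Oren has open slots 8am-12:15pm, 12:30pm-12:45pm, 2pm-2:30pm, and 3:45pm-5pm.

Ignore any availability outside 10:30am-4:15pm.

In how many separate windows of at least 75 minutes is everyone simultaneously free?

0

Jamal free within 08:00–17:00: 08:00–10:00, 10:15–13:15, 15:15–16:45.
Emeka ∩ Jamal: 08:00–10:00, 12:00–13:00, 15:15–16:45.
Emeka ∩ Jamal ∩ Farrukh: 09:00–10:00, 12:00–13:00.
Emeka ∩ Jamal ∩ Farrukh ∩ Oren: 09:00–10:00, 12:00–12:15, 12:30–12:45.
Restricted to 10:30–16:15: 12:00–12:15, 12:30–12:45.
Windows ≥ 75 min: (none).
That's 0 windows.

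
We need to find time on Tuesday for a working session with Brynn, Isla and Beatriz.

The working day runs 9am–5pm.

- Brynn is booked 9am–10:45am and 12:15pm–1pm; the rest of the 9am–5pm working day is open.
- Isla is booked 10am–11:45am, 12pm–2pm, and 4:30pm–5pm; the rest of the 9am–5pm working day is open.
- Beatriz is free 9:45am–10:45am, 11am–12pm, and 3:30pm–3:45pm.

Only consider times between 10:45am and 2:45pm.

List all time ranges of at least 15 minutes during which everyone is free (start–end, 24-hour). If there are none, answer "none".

11:45–12:00

Brynn free within 09:00–17:00: 10:45–12:15, 13:00–17:00.
Isla free within 09:00–17:00: 09:00–10:00, 11:45–12:00, 14:00–16:30.
Brynn ∩ Isla: 11:45–12:00, 14:00–16:30.
Brynn ∩ Isla ∩ Beatriz: 11:45–12:00, 15:30–15:45.
Restricted to 10:45–14:45: 11:45–12:00.
Windows ≥ 15 min: 11:45–12:00.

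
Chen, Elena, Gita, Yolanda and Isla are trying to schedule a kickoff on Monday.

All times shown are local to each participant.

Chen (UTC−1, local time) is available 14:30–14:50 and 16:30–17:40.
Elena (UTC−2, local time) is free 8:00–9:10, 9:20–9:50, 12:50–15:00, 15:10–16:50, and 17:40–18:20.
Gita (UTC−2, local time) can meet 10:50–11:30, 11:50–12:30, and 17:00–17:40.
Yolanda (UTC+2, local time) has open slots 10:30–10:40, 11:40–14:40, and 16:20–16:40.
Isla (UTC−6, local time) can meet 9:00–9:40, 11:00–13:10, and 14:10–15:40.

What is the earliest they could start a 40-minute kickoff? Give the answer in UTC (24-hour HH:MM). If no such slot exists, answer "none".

Chen → UTC: 15:30–15:50, 17:30–18:40.
Elena → UTC: 10:00–11:10, 11:20–11:50, 14:50–17:00, 17:10–18:50, 19:40–20:20.
Gita → UTC: 12:50–13:30, 13:50–14:30, 19:00–19:40.
Yolanda → UTC: 08:30–08:40, 09:40–12:40, 14:20–14:40.
Isla → UTC: 15:00–15:40, 17:00–19:10, 20:10–21:40.
Chen ∩ Elena: 15:30–15:50, 17:30–18:40.
Chen ∩ Elena ∩ Gita: (none).
Chen ∩ Elena ∩ Gita ∩ Yolanda: (none).
Chen ∩ Elena ∩ Gita ∩ Yolanda ∩ Isla: (none).
Windows ≥ 40 min: (none).

none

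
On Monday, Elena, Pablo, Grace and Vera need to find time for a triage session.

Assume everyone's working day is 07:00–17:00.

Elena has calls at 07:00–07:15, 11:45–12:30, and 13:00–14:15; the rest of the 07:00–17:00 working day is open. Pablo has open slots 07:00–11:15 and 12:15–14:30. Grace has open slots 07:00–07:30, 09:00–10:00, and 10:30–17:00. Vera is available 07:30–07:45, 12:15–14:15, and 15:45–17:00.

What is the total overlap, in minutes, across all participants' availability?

Elena free within 07:00–17:00: 07:15–11:45, 12:30–13:00, 14:15–17:00.
Elena ∩ Pablo: 07:15–11:15, 12:30–13:00, 14:15–14:30.
Elena ∩ Pablo ∩ Grace: 07:15–07:30, 09:00–10:00, 10:30–11:15, 12:30–13:00, 14:15–14:30.
Elena ∩ Pablo ∩ Grace ∩ Vera: 12:30–13:00.
Total common minutes: 30.

30 minutes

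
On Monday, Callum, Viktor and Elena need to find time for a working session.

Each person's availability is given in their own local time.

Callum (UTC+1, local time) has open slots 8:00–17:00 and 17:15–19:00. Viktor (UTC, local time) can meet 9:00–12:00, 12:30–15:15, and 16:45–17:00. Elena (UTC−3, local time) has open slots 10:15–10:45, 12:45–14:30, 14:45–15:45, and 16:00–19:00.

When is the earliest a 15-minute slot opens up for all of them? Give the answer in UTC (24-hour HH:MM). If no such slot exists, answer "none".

Callum → UTC: 07:00–16:00, 16:15–18:00.
Viktor → UTC: 09:00–12:00, 12:30–15:15, 16:45–17:00.
Elena → UTC: 13:15–13:45, 15:45–17:30, 17:45–18:45, 19:00–22:00.
Callum ∩ Viktor: 09:00–12:00, 12:30–15:15, 16:45–17:00.
Callum ∩ Viktor ∩ Elena: 13:15–13:45, 16:45–17:00.
Windows ≥ 15 min: 13:15–13:45, 16:45–17:00.
Earliest such window starts at 13:15.

13:15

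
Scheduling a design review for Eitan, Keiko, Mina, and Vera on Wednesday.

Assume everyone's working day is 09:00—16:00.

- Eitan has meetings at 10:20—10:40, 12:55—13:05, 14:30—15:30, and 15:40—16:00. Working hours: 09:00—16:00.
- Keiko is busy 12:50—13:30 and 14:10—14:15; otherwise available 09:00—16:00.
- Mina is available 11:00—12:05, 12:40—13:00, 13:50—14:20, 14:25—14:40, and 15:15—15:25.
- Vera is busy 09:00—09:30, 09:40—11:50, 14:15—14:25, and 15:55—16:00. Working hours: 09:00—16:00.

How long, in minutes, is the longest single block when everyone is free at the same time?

20 minutes

Eitan free within 09:00–16:00: 09:00–10:20, 10:40–12:55, 13:05–14:30, 15:30–15:40.
Keiko free within 09:00–16:00: 09:00–12:50, 13:30–14:10, 14:15–16:00.
Vera free within 09:00–16:00: 09:30–09:40, 11:50–14:15, 14:25–15:55.
Eitan ∩ Keiko: 09:00–10:20, 10:40–12:50, 13:30–14:10, 14:15–14:30, 15:30–15:40.
Eitan ∩ Keiko ∩ Mina: 11:00–12:05, 12:40–12:50, 13:50–14:10, 14:15–14:20, 14:25–14:30.
Eitan ∩ Keiko ∩ Mina ∩ Vera: 11:50–12:05, 12:40–12:50, 13:50–14:10, 14:25–14:30.
Common window lengths: 15, 10, 20, 5 min; longest is 20.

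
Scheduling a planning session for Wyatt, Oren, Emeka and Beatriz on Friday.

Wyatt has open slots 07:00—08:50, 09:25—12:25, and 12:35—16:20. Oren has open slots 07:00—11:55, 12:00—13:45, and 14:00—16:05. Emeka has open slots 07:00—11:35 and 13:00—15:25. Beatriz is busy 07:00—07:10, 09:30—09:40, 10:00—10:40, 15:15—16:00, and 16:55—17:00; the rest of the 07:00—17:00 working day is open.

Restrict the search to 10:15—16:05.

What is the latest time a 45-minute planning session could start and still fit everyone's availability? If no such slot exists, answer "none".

14:30

Beatriz free within 07:00–17:00: 07:10–09:30, 09:40–10:00, 10:40–15:15, 16:00–16:55.
Wyatt ∩ Oren: 07:00–08:50, 09:25–11:55, 12:00–12:25, 12:35–13:45, 14:00–16:05.
Wyatt ∩ Oren ∩ Emeka: 07:00–08:50, 09:25–11:35, 13:00–13:45, 14:00–15:25.
Wyatt ∩ Oren ∩ Emeka ∩ Beatriz: 07:10–08:50, 09:25–09:30, 09:40–10:00, 10:40–11:35, 13:00–13:45, 14:00–15:15.
Restricted to 10:15–16:05: 10:40–11:35, 13:00–13:45, 14:00–15:15.
Windows ≥ 45 min: 10:40–11:35, 13:00–13:45, 14:00–15:15.
Latest start in the last window 14:00–15:15 is 15:15 − 45 min = 14:30.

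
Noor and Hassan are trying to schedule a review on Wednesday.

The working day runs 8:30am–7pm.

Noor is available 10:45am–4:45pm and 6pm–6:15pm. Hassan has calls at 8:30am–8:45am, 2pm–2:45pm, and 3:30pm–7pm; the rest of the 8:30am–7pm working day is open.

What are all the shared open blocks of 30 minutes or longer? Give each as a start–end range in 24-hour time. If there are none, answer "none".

Hassan free within 08:30–19:00: 08:45–14:00, 14:45–15:30.
Noor ∩ Hassan: 10:45–14:00, 14:45–15:30.
Windows ≥ 30 min: 10:45–14:00, 14:45–15:30.

10:45–14:00, 14:45–15:30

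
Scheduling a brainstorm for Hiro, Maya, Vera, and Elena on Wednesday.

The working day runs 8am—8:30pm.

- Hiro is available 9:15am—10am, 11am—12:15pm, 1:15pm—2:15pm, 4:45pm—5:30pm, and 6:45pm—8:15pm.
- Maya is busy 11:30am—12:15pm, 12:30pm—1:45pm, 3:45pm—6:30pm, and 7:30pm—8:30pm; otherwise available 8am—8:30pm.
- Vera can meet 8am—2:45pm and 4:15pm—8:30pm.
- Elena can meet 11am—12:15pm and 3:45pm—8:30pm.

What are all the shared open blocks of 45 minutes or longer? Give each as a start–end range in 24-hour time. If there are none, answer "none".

18:45–19:30

Maya free within 08:00–20:30: 08:00–11:30, 12:15–12:30, 13:45–15:45, 18:30–19:30.
Hiro ∩ Maya: 09:15–10:00, 11:00–11:30, 13:45–14:15, 18:45–19:30.
Hiro ∩ Maya ∩ Vera: 09:15–10:00, 11:00–11:30, 13:45–14:15, 18:45–19:30.
Hiro ∩ Maya ∩ Vera ∩ Elena: 11:00–11:30, 18:45–19:30.
Windows ≥ 45 min: 18:45–19:30.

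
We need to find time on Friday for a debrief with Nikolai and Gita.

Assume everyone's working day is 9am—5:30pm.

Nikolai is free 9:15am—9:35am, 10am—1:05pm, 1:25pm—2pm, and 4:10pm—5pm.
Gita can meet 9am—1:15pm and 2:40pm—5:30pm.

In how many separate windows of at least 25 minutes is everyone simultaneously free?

2

Nikolai ∩ Gita: 09:15–09:35, 10:00–13:05, 16:10–17:00.
Windows ≥ 25 min: 10:00–13:05, 16:10–17:00.
That's 2 windows.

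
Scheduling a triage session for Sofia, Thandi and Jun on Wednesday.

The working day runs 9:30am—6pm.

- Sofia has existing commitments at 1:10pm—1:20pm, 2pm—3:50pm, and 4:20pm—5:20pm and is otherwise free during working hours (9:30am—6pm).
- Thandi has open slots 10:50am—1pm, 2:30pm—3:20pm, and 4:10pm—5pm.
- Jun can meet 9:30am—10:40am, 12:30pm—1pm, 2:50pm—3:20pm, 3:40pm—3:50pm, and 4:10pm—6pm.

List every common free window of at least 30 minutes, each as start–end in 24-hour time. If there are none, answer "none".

Sofia free within 09:30–18:00: 09:30–13:10, 13:20–14:00, 15:50–16:20, 17:20–18:00.
Sofia ∩ Thandi: 10:50–13:00, 16:10–16:20.
Sofia ∩ Thandi ∩ Jun: 12:30–13:00, 16:10–16:20.
Windows ≥ 30 min: 12:30–13:00.

12:30–13:00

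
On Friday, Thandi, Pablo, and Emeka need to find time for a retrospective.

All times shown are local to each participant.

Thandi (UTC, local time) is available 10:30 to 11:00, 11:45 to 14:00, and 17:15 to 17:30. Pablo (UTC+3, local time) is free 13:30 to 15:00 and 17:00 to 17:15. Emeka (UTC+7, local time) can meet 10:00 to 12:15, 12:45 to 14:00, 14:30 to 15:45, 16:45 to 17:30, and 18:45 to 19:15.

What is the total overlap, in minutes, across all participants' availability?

15 minutes

Thandi → UTC: 10:30–11:00, 11:45–14:00, 17:15–17:30.
Pablo → UTC: 10:30–12:00, 14:00–14:15.
Emeka → UTC: 03:00–05:15, 05:45–07:00, 07:30–08:45, 09:45–10:30, 11:45–12:15.
Thandi ∩ Pablo: 10:30–11:00, 11:45–12:00.
Thandi ∩ Pablo ∩ Emeka: 11:45–12:00.
Total common minutes: 15.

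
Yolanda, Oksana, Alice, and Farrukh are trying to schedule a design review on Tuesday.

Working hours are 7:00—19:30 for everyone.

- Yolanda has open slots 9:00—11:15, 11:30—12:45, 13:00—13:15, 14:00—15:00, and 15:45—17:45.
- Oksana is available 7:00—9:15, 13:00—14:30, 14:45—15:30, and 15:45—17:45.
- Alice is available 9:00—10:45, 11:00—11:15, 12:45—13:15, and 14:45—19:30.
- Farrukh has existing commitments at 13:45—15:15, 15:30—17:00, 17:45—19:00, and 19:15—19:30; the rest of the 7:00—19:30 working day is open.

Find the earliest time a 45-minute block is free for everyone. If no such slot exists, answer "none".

17:00

Farrukh free within 07:00–19:30: 07:00–13:45, 15:15–15:30, 17:00–17:45, 19:00–19:15.
Yolanda ∩ Oksana: 09:00–09:15, 13:00–13:15, 14:00–14:30, 14:45–15:00, 15:45–17:45.
Yolanda ∩ Oksana ∩ Alice: 09:00–09:15, 13:00–13:15, 14:45–15:00, 15:45–17:45.
Yolanda ∩ Oksana ∩ Alice ∩ Farrukh: 09:00–09:15, 13:00–13:15, 17:00–17:45.
Windows ≥ 45 min: 17:00–17:45.
Earliest such window starts at 17:00.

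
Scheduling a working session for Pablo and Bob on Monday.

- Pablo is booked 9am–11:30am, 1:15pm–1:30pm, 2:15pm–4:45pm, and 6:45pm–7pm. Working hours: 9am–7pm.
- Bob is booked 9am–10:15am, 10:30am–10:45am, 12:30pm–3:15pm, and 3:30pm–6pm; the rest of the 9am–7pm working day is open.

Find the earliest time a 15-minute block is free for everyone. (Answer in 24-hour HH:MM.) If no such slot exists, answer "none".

11:30

Pablo free within 09:00–19:00: 11:30–13:15, 13:30–14:15, 16:45–18:45.
Bob free within 09:00–19:00: 10:15–10:30, 10:45–12:30, 15:15–15:30, 18:00–19:00.
Pablo ∩ Bob: 11:30–12:30, 18:00–18:45.
Windows ≥ 15 min: 11:30–12:30, 18:00–18:45.
Earliest such window starts at 11:30.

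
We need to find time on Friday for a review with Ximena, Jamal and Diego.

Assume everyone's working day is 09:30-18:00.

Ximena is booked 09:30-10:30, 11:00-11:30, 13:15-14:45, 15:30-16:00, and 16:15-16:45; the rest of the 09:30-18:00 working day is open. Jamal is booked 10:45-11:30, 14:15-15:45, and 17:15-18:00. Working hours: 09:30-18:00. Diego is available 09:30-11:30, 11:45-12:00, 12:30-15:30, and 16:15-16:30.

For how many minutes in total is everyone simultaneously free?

75 minutes

Ximena free within 09:30–18:00: 10:30–11:00, 11:30–13:15, 14:45–15:30, 16:00–16:15, 16:45–18:00.
Jamal free within 09:30–18:00: 09:30–10:45, 11:30–14:15, 15:45–17:15.
Ximena ∩ Jamal: 10:30–10:45, 11:30–13:15, 16:00–16:15, 16:45–17:15.
Ximena ∩ Jamal ∩ Diego: 10:30–10:45, 11:45–12:00, 12:30–13:15.
Total common minutes: 15 + 15 + 45 = 75.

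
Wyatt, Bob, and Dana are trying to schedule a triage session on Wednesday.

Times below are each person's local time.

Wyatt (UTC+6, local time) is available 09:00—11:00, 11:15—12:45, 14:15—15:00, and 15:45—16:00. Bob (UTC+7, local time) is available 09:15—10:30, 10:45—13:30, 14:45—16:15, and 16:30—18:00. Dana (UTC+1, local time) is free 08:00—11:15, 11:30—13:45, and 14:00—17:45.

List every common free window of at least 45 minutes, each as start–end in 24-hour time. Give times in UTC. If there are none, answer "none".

08:15–09:00

Wyatt → UTC: 03:00–05:00, 05:15–06:45, 08:15–09:00, 09:45–10:00.
Bob → UTC: 02:15–03:30, 03:45–06:30, 07:45–09:15, 09:30–11:00.
Dana → UTC: 07:00–10:15, 10:30–12:45, 13:00–16:45.
Wyatt ∩ Bob: 03:00–03:30, 03:45–05:00, 05:15–06:30, 08:15–09:00, 09:45–10:00.
Wyatt ∩ Bob ∩ Dana: 08:15–09:00, 09:45–10:00.
Windows ≥ 45 min: 08:15–09:00.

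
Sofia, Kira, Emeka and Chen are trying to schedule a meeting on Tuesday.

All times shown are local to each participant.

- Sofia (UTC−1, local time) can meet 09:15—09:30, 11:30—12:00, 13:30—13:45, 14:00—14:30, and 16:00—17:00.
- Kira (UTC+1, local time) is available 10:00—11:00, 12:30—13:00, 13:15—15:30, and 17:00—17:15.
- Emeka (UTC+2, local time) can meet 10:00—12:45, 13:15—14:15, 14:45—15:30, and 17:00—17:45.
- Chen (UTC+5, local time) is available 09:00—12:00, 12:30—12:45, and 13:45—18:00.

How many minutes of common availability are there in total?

15 minutes

Sofia → UTC: 10:15–10:30, 12:30–13:00, 14:30–14:45, 15:00–15:30, 17:00–18:00.
Kira → UTC: 09:00–10:00, 11:30–12:00, 12:15–14:30, 16:00–16:15.
Emeka → UTC: 08:00–10:45, 11:15–12:15, 12:45–13:30, 15:00–15:45.
Chen → UTC: 04:00–07:00, 07:30–07:45, 08:45–13:00.
Sofia ∩ Kira: 12:30–13:00.
Sofia ∩ Kira ∩ Emeka: 12:45–13:00.
Sofia ∩ Kira ∩ Emeka ∩ Chen: 12:45–13:00.
Total common minutes: 15.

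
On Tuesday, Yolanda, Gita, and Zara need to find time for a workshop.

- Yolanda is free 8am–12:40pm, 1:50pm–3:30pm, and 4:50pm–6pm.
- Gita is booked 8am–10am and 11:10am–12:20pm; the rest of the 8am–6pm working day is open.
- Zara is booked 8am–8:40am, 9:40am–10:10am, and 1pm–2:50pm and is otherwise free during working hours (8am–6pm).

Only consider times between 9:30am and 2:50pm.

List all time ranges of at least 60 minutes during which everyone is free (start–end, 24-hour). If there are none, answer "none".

Gita free within 08:00–18:00: 10:00–11:10, 12:20–18:00.
Zara free within 08:00–18:00: 08:40–09:40, 10:10–13:00, 14:50–18:00.
Yolanda ∩ Gita: 10:00–11:10, 12:20–12:40, 13:50–15:30, 16:50–18:00.
Yolanda ∩ Gita ∩ Zara: 10:10–11:10, 12:20–12:40, 14:50–15:30, 16:50–18:00.
Restricted to 09:30–14:50: 10:10–11:10, 12:20–12:40.
Windows ≥ 60 min: 10:10–11:10.

10:10–11:10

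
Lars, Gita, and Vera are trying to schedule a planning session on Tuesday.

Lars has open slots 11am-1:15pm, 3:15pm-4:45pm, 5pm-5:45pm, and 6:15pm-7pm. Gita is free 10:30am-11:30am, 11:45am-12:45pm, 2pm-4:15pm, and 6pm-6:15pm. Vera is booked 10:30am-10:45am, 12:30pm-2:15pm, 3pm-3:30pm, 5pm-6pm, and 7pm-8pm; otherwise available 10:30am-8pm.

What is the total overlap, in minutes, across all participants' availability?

120 minutes

Vera free within 10:30–20:00: 10:45–12:30, 14:15–15:00, 15:30–17:00, 18:00–19:00.
Lars ∩ Gita: 11:00–11:30, 11:45–12:45, 15:15–16:15.
Lars ∩ Gita ∩ Vera: 11:00–11:30, 11:45–12:30, 15:30–16:15.
Total common minutes: 30 + 45 + 45 = 120.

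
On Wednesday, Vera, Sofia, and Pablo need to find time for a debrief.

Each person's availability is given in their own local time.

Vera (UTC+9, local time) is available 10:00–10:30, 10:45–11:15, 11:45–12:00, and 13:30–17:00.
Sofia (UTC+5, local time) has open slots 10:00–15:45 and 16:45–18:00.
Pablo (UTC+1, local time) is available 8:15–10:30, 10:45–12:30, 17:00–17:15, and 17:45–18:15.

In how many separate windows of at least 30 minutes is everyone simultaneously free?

Vera → UTC: 01:00–01:30, 01:45–02:15, 02:45–03:00, 04:30–08:00.
Sofia → UTC: 05:00–10:45, 11:45–13:00.
Pablo → UTC: 07:15–09:30, 09:45–11:30, 16:00–16:15, 16:45–17:15.
Vera ∩ Sofia: 05:00–08:00.
Vera ∩ Sofia ∩ Pablo: 07:15–08:00.
Windows ≥ 30 min: 07:15–08:00.
That's 1 window.

1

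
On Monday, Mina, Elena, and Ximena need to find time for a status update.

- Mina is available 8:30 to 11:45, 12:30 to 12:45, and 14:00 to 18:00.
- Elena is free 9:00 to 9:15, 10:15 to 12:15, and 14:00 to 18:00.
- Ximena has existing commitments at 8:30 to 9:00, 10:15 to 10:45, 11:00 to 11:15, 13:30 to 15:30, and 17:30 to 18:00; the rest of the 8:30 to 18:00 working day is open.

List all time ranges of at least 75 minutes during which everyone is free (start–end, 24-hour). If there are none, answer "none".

15:30–17:30

Ximena free within 08:30–18:00: 09:00–10:15, 10:45–11:00, 11:15–13:30, 15:30–17:30.
Mina ∩ Elena: 09:00–09:15, 10:15–11:45, 14:00–18:00.
Mina ∩ Elena ∩ Ximena: 09:00–09:15, 10:45–11:00, 11:15–11:45, 15:30–17:30.
Windows ≥ 75 min: 15:30–17:30.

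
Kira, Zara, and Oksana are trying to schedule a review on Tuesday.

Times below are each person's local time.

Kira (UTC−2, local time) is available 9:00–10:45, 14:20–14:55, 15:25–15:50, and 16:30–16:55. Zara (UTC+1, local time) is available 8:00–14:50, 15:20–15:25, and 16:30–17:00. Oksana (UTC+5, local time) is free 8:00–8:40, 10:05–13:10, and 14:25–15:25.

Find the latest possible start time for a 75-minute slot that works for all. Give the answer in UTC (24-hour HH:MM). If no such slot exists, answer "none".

Kira → UTC: 11:00–12:45, 16:20–16:55, 17:25–17:50, 18:30–18:55.
Zara → UTC: 07:00–13:50, 14:20–14:25, 15:30–16:00.
Oksana → UTC: 03:00–03:40, 05:05–08:10, 09:25–10:25.
Kira ∩ Zara: 11:00–12:45.
Kira ∩ Zara ∩ Oksana: (none).
Windows ≥ 75 min: (none).

none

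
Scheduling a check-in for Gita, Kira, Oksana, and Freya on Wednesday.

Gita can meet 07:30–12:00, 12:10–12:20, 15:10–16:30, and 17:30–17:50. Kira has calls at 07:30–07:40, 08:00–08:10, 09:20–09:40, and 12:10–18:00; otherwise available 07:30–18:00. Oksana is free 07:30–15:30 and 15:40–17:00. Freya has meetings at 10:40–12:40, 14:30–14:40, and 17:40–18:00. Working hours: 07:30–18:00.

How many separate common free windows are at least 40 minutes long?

2

Kira free within 07:30–18:00: 07:40–08:00, 08:10–09:20, 09:40–12:10.
Freya free within 07:30–18:00: 07:30–10:40, 12:40–14:30, 14:40–17:40.
Gita ∩ Kira: 07:40–08:00, 08:10–09:20, 09:40–12:00.
Gita ∩ Kira ∩ Oksana: 07:40–08:00, 08:10–09:20, 09:40–12:00.
Gita ∩ Kira ∩ Oksana ∩ Freya: 07:40–08:00, 08:10–09:20, 09:40–10:40.
Windows ≥ 40 min: 08:10–09:20, 09:40–10:40.
That's 2 windows.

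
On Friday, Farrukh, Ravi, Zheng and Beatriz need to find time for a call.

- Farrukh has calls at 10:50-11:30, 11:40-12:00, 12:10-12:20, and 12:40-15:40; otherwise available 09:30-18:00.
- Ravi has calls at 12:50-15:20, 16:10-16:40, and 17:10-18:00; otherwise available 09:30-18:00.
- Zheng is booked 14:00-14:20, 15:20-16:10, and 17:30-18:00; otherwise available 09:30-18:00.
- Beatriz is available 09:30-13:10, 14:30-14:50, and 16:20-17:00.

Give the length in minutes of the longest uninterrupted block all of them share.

80 minutes

Farrukh free within 09:30–18:00: 09:30–10:50, 11:30–11:40, 12:00–12:10, 12:20–12:40, 15:40–18:00.
Ravi free within 09:30–18:00: 09:30–12:50, 15:20–16:10, 16:40–17:10.
Zheng free within 09:30–18:00: 09:30–14:00, 14:20–15:20, 16:10–17:30.
Farrukh ∩ Ravi: 09:30–10:50, 11:30–11:40, 12:00–12:10, 12:20–12:40, 15:40–16:10, 16:40–17:10.
Farrukh ∩ Ravi ∩ Zheng: 09:30–10:50, 11:30–11:40, 12:00–12:10, 12:20–12:40, 16:40–17:10.
Farrukh ∩ Ravi ∩ Zheng ∩ Beatriz: 09:30–10:50, 11:30–11:40, 12:00–12:10, 12:20–12:40, 16:40–17:00.
Common window lengths: 80, 10, 10, 20, 20 min; longest is 80.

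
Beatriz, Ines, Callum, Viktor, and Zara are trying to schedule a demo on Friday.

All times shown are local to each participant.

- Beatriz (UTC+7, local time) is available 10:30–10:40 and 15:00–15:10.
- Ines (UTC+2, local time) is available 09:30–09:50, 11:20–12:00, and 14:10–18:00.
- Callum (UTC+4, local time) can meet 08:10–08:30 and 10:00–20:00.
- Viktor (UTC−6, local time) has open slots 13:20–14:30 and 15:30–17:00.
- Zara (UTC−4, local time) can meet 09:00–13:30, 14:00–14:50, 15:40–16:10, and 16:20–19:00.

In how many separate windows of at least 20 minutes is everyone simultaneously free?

0

Beatriz → UTC: 03:30–03:40, 08:00–08:10.
Ines → UTC: 07:30–07:50, 09:20–10:00, 12:10–16:00.
Callum → UTC: 04:10–04:30, 06:00–16:00.
Viktor → UTC: 19:20–20:30, 21:30–23:00.
Zara → UTC: 13:00–17:30, 18:00–18:50, 19:40–20:10, 20:20–23:00.
Beatriz ∩ Ines: (none).
Beatriz ∩ Ines ∩ Callum: (none).
Beatriz ∩ Ines ∩ Callum ∩ Viktor: (none).
Beatriz ∩ Ines ∩ Callum ∩ Viktor ∩ Zara: (none).
Windows ≥ 20 min: (none).
That's 0 windows.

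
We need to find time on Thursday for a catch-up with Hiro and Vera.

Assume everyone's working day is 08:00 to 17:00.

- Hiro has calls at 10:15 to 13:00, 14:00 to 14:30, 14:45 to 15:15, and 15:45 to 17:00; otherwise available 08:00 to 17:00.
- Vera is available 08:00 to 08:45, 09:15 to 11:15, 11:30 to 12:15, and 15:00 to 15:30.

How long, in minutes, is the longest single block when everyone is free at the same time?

60 minutes

Hiro free within 08:00–17:00: 08:00–10:15, 13:00–14:00, 14:30–14:45, 15:15–15:45.
Hiro ∩ Vera: 08:00–08:45, 09:15–10:15, 15:15–15:30.
Common window lengths: 45, 60, 15 min; longest is 60.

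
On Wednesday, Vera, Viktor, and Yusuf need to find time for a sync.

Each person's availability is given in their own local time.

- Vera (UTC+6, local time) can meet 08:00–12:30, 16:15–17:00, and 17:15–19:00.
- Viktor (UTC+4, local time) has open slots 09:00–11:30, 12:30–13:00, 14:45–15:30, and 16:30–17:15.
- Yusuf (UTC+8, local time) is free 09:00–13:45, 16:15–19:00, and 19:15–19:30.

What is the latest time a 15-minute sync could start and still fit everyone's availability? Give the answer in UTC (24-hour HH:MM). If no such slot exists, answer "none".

11:15

Vera → UTC: 02:00–06:30, 10:15–11:00, 11:15–13:00.
Viktor → UTC: 05:00–07:30, 08:30–09:00, 10:45–11:30, 12:30–13:15.
Yusuf → UTC: 01:00–05:45, 08:15–11:00, 11:15–11:30.
Vera ∩ Viktor: 05:00–06:30, 10:45–11:00, 11:15–11:30, 12:30–13:00.
Vera ∩ Viktor ∩ Yusuf: 05:00–05:45, 10:45–11:00, 11:15–11:30.
Windows ≥ 15 min: 05:00–05:45, 10:45–11:00, 11:15–11:30.
Latest start in the last window 11:15–11:30 is 11:30 − 15 min = 11:15.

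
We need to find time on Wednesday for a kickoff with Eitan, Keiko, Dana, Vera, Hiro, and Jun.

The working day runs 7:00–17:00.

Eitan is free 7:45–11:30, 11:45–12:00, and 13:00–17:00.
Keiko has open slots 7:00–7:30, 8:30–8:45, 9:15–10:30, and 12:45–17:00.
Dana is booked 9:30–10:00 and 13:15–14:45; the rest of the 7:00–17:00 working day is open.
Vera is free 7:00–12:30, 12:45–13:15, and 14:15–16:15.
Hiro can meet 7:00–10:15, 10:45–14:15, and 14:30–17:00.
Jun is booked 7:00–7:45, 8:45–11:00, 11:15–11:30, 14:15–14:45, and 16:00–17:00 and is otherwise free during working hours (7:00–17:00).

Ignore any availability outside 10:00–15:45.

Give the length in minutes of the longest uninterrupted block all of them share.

Dana free within 07:00–17:00: 07:00–09:30, 10:00–13:15, 14:45–17:00.
Jun free within 07:00–17:00: 07:45–08:45, 11:00–11:15, 11:30–14:15, 14:45–16:00.
Eitan ∩ Keiko: 08:30–08:45, 09:15–10:30, 13:00–17:00.
Eitan ∩ Keiko ∩ Dana: 08:30–08:45, 09:15–09:30, 10:00–10:30, 13:00–13:15, 14:45–17:00.
Eitan ∩ Keiko ∩ Dana ∩ Vera: 08:30–08:45, 09:15–09:30, 10:00–10:30, 13:00–13:15, 14:45–16:15.
Eitan ∩ Keiko ∩ Dana ∩ Vera ∩ Hiro: 08:30–08:45, 09:15–09:30, 10:00–10:15, 13:00–13:15, 14:45–16:15.
Eitan ∩ Keiko ∩ Dana ∩ Vera ∩ Hiro ∩ Jun: 08:30–08:45, 13:00–13:15, 14:45–16:00.
Restricted to 10:00–15:45: 13:00–13:15, 14:45–15:45.
Common window lengths: 15, 60 min; longest is 60.

60 minutes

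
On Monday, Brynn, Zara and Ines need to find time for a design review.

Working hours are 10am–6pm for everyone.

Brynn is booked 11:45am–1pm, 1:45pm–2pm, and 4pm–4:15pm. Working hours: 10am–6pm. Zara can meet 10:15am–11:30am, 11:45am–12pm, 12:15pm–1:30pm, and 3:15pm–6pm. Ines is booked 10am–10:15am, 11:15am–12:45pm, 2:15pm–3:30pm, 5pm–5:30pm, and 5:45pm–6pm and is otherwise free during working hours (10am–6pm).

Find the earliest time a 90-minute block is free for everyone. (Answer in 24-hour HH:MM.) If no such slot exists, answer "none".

none

Brynn free within 10:00–18:00: 10:00–11:45, 13:00–13:45, 14:00–16:00, 16:15–18:00.
Ines free within 10:00–18:00: 10:15–11:15, 12:45–14:15, 15:30–17:00, 17:30–17:45.
Brynn ∩ Zara: 10:15–11:30, 13:00–13:30, 15:15–16:00, 16:15–18:00.
Brynn ∩ Zara ∩ Ines: 10:15–11:15, 13:00–13:30, 15:30–16:00, 16:15–17:00, 17:30–17:45.
Windows ≥ 90 min: (none).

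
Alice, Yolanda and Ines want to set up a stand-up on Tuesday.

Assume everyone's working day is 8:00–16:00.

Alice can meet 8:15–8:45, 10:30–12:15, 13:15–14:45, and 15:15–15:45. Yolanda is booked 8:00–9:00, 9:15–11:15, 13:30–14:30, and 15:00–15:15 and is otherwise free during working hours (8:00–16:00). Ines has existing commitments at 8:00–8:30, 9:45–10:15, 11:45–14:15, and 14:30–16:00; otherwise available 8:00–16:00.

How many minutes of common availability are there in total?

Yolanda free within 08:00–16:00: 09:00–09:15, 11:15–13:30, 14:30–15:00, 15:15–16:00.
Ines free within 08:00–16:00: 08:30–09:45, 10:15–11:45, 14:15–14:30.
Alice ∩ Yolanda: 11:15–12:15, 13:15–13:30, 14:30–14:45, 15:15–15:45.
Alice ∩ Yolanda ∩ Ines: 11:15–11:45.
Total common minutes: 30.

30 minutes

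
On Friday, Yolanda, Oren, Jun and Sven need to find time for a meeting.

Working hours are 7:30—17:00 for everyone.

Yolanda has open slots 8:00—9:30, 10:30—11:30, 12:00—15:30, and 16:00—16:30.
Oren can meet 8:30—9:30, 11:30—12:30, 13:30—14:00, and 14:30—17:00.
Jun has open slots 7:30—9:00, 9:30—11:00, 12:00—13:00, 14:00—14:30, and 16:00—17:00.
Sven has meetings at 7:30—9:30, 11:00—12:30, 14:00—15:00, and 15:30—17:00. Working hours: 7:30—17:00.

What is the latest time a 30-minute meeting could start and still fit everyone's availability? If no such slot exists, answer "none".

Sven free within 07:30–17:00: 09:30–11:00, 12:30–14:00, 15:00–15:30.
Yolanda ∩ Oren: 08:30–09:30, 12:00–12:30, 13:30–14:00, 14:30–15:30, 16:00–16:30.
Yolanda ∩ Oren ∩ Jun: 08:30–09:00, 12:00–12:30, 16:00–16:30.
Yolanda ∩ Oren ∩ Jun ∩ Sven: (none).
Windows ≥ 30 min: (none).

none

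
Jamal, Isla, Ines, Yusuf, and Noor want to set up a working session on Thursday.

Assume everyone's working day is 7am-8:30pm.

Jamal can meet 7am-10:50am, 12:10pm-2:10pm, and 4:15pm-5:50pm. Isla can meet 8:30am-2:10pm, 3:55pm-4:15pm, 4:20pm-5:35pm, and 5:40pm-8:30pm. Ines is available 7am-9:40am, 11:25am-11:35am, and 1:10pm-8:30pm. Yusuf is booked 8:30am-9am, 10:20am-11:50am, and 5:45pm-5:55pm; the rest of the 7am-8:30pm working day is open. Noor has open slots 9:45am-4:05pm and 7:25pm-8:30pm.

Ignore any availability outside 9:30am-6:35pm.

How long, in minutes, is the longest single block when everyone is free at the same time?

Yusuf free within 07:00–20:30: 07:00–08:30, 09:00–10:20, 11:50–17:45, 17:55–20:30.
Jamal ∩ Isla: 08:30–10:50, 12:10–14:10, 16:20–17:35, 17:40–17:50.
Jamal ∩ Isla ∩ Ines: 08:30–09:40, 13:10–14:10, 16:20–17:35, 17:40–17:50.
Jamal ∩ Isla ∩ Ines ∩ Yusuf: 09:00–09:40, 13:10–14:10, 16:20–17:35, 17:40–17:45.
Jamal ∩ Isla ∩ Ines ∩ Yusuf ∩ Noor: 13:10–14:10.
Restricted to 09:30–18:35: 13:10–14:10.
Single common window of 60 minutes.

60 minutes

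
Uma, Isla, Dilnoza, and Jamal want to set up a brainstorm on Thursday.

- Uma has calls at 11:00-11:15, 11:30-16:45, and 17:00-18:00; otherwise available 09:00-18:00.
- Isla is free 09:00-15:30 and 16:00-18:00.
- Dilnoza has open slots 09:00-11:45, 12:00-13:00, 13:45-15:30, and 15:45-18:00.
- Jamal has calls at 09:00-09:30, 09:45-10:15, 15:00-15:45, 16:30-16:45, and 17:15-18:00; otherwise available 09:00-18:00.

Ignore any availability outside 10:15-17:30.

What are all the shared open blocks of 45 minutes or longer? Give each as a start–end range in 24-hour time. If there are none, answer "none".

Uma free within 09:00–18:00: 09:00–11:00, 11:15–11:30, 16:45–17:00.
Jamal free within 09:00–18:00: 09:30–09:45, 10:15–15:00, 15:45–16:30, 16:45–17:15.
Uma ∩ Isla: 09:00–11:00, 11:15–11:30, 16:45–17:00.
Uma ∩ Isla ∩ Dilnoza: 09:00–11:00, 11:15–11:30, 16:45–17:00.
Uma ∩ Isla ∩ Dilnoza ∩ Jamal: 09:30–09:45, 10:15–11:00, 11:15–11:30, 16:45–17:00.
Restricted to 10:15–17:30: 10:15–11:00, 11:15–11:30, 16:45–17:00.
Windows ≥ 45 min: 10:15–11:00.

10:15–11:00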